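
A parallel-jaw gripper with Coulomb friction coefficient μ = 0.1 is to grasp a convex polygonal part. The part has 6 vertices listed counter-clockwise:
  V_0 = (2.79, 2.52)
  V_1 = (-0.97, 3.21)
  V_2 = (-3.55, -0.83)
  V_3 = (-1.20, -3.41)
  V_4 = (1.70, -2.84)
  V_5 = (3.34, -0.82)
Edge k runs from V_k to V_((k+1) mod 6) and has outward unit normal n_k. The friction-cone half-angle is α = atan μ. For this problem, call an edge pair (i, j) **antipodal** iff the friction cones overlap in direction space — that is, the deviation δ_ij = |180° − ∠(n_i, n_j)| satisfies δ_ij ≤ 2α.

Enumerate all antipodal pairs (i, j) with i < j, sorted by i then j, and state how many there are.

count = 1; pairs: (1,4)

α = atan 0.1 = 5.71°;  2α = 11.42°
n_0 = (+0.1805, +0.9836)
n_1 = (-0.8428, +0.5382)
n_2 = (-0.7393, -0.6734)
n_3 = (+0.1929, -0.9812)
n_4 = (+0.7763, -0.6303)
n_5 = (+0.9867, +0.1625)
  (0,1): δ = 112.16°  ·
  (0,2): δ = 37.27°  ·
  (0,3): δ = 21.52°  ·
  (0,4): δ = 61.33°  ·
  (0,5): δ = 109.75°  ·
  (1,2): δ = 105.11°  ·
  (1,3): δ = 46.32°  ·
  (1,4): δ = 6.51°  ✓
  (1,5): δ = 41.91°  ·
  (2,3): δ = 121.21°  ·
  (2,4): δ = 81.40°  ·
  (2,5): δ = 32.98°  ·
  (3,4): δ = 140.19°  ·
  (3,5): δ = 91.77°  ·
  (4,5): δ = 131.58°  ·
antipodal pairs: 1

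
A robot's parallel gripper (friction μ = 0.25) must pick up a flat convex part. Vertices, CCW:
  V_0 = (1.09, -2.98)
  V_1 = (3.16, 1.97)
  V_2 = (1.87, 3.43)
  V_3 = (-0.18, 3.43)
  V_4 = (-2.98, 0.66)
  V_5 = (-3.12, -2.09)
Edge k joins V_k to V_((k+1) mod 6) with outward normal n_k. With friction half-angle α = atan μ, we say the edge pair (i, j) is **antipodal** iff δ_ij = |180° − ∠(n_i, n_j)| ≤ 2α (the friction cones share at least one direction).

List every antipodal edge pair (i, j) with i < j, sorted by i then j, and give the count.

α = atan 0.25 = 14.04°;  2α = 28.07°
n_0 = (+0.9226, -0.3858)
n_1 = (+0.7494, +0.6621)
n_2 = (+0.0000, +1.0000)
n_3 = (-0.7033, +0.7109)
n_4 = (-0.9987, +0.0508)
n_5 = (-0.2068, -0.9784)
  (0,1): δ = 115.84°  ·
  (0,2): δ = 67.31°  ·
  (0,3): δ = 22.61°  ✓
  (0,4): δ = 19.78°  ✓
  (0,5): δ = 100.76°  ·
  (1,2): δ = 131.46°  ·
  (1,3): δ = 86.77°  ·
  (1,4): δ = 44.38°  ·
  (1,5): δ = 36.60°  ·
  (2,3): δ = 135.31°  ·
  (2,4): δ = 92.91°  ·
  (2,5): δ = 11.94°  ✓
  (3,4): δ = 137.61°  ·
  (3,5): δ = 56.63°  ·
  (4,5): δ = 99.02°  ·
antipodal pairs: 3

count = 3; pairs: (0,3), (0,4), (2,5)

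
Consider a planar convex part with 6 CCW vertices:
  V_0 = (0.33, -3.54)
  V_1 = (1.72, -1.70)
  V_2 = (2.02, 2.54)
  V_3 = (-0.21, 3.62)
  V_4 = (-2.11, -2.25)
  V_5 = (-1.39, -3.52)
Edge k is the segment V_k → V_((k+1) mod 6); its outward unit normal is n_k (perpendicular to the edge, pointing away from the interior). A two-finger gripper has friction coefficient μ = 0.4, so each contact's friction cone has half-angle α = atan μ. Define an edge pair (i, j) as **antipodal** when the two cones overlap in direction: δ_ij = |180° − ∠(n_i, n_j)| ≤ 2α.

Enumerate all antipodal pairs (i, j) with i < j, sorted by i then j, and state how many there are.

α = atan 0.4 = 21.80°;  2α = 43.60°
n_0 = (+0.7979, -0.6028)
n_1 = (+0.9975, -0.0706)
n_2 = (+0.4359, +0.9000)
n_3 = (-0.9514, +0.3079)
n_4 = (-0.8699, -0.4932)
n_5 = (-0.0116, -0.9999)
  (0,1): δ = 146.98°  ·
  (0,2): δ = 78.77°  ·
  (0,3): δ = 19.13°  ✓
  (0,4): δ = 66.62°  ·
  (0,5): δ = 126.40°  ·
  (1,2): δ = 111.79°  ·
  (1,3): δ = 13.89°  ✓
  (1,4): δ = 33.60°  ✓
  (1,5): δ = 93.38°  ·
  (2,3): δ = 82.09°  ·
  (2,4): δ = 34.61°  ✓
  (2,5): δ = 25.17°  ✓
  (3,4): δ = 132.51°  ·
  (3,5): δ = 72.73°  ·
  (4,5): δ = 120.22°  ·
antipodal pairs: 5

count = 5; pairs: (0,3), (1,3), (1,4), (2,4), (2,5)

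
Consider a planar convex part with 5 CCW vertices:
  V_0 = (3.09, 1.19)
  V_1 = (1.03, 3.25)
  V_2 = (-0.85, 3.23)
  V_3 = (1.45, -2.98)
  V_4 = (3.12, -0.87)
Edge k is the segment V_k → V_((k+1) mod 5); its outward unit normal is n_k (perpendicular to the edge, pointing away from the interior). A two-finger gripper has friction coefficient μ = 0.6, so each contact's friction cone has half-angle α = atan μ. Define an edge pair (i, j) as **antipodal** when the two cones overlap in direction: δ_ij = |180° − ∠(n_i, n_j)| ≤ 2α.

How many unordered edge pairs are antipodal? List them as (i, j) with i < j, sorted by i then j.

α = atan 0.6 = 30.96°;  2α = 61.93°
n_0 = (+0.7071, +0.7071)
n_1 = (-0.0106, +0.9999)
n_2 = (-0.9377, -0.3473)
n_3 = (+0.7841, -0.6206)
n_4 = (+0.9999, +0.0146)
  (0,1): δ = 134.39°  ·
  (0,2): δ = 24.68°  ✓
  (0,3): δ = 96.64°  ·
  (0,4): δ = 135.83°  ·
  (1,2): δ = 70.29°  ·
  (1,3): δ = 51.03°  ✓
  (1,4): δ = 90.22°  ·
  (2,3): δ = 58.68°  ✓
  (2,4): δ = 19.49°  ✓
  (3,4): δ = 140.81°  ·
antipodal pairs: 4

count = 4; pairs: (0,2), (1,3), (2,3), (2,4)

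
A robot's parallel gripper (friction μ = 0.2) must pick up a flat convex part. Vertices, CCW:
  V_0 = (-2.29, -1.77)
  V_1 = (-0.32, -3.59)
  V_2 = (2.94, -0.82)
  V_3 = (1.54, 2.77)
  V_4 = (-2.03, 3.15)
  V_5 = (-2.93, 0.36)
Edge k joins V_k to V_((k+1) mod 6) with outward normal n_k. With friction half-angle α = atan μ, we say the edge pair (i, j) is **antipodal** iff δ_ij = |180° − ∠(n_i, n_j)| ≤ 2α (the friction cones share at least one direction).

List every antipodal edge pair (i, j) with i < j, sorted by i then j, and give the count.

α = atan 0.2 = 11.31°;  2α = 22.62°
n_0 = (-0.6786, -0.7345)
n_1 = (+0.6475, -0.7621)
n_2 = (+0.9317, +0.3633)
n_3 = (+0.1058, +0.9944)
n_4 = (-0.9517, +0.3070)
n_5 = (-0.9577, -0.2878)
  (0,1): δ = 96.91°  ·
  (0,2): δ = 25.96°  ·
  (0,3): δ = 36.66°  ·
  (0,4): δ = 114.85°  ·
  (0,5): δ = 149.46°  ·
  (1,2): δ = 109.05°  ·
  (1,3): δ = 46.43°  ·
  (1,4): δ = 31.77°  ·
  (1,5): δ = 66.37°  ·
  (2,3): δ = 117.38°  ·
  (2,4): δ = 39.18°  ·
  (2,5): δ = 4.58°  ✓
  (3,4): δ = 101.80°  ·
  (3,5): δ = 67.20°  ·
  (4,5): δ = 145.40°  ·
antipodal pairs: 1

count = 1; pairs: (2,5)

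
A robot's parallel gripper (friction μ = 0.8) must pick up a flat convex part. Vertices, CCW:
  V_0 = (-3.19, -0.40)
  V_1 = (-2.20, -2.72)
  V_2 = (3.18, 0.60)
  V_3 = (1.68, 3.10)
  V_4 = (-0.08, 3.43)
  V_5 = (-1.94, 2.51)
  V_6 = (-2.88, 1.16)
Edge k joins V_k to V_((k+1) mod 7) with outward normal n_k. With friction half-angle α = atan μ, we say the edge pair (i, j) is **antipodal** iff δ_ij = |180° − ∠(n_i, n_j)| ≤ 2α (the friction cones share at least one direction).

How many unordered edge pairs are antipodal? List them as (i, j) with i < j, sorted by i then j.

count = 8; pairs: (0,2), (0,3), (1,3), (1,4), (1,5), (1,6), (2,5), (2,6)

α = atan 0.8 = 38.66°;  2α = 77.32°
n_0 = (-0.9198, -0.3925)
n_1 = (+0.5252, -0.8510)
n_2 = (+0.8575, +0.5145)
n_3 = (+0.1843, +0.9829)
n_4 = (-0.4434, +0.8963)
n_5 = (-0.8207, +0.5714)
n_6 = (-0.9808, +0.1949)
  (0,1): δ = 81.43°  ·
  (0,2): δ = 7.85°  ✓
  (0,3): δ = 56.27°  ✓
  (0,4): δ = 93.21°  ·
  (0,5): δ = 122.04°  ·
  (0,6): δ = 145.65°  ·
  (1,2): δ = 90.71°  ·
  (1,3): δ = 42.30°  ✓
  (1,4): δ = 5.36°  ✓
  (1,5): δ = 23.47°  ✓
  (1,6): δ = 47.08°  ✓
  (2,3): δ = 131.58°  ·
  (2,4): δ = 94.65°  ·
  (2,5): δ = 65.81°  ✓
  (2,6): δ = 42.20°  ✓
  (3,4): δ = 143.06°  ·
  (3,5): δ = 114.23°  ·
  (3,6): δ = 90.62°  ·
  (4,5): δ = 151.17°  ·
  (4,6): δ = 127.56°  ·
  (5,6): δ = 156.39°  ·
antipodal pairs: 8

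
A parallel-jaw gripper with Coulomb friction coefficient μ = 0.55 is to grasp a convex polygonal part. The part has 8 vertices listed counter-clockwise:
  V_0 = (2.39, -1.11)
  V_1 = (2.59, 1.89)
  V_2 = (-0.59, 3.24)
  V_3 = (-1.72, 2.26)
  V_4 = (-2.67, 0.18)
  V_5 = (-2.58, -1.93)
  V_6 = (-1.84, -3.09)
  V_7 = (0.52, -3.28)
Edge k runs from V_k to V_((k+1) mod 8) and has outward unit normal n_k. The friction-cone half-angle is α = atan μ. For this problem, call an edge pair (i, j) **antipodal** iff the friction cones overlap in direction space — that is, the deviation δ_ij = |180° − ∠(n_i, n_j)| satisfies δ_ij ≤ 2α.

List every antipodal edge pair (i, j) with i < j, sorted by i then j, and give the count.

α = atan 0.55 = 28.81°;  2α = 57.62°
n_0 = (+0.9978, -0.0665)
n_1 = (+0.3908, +0.9205)
n_2 = (-0.6552, +0.7555)
n_3 = (-0.9096, +0.4154)
n_4 = (-0.9991, -0.0426)
n_5 = (-0.8431, -0.5378)
n_6 = (-0.0802, -0.9968)
n_7 = (+0.7575, -0.6528)
  (0,1): δ = 109.19°  ·
  (0,2): δ = 45.25°  ✓
  (0,3): δ = 20.73°  ✓
  (0,4): δ = 6.26°  ✓
  (0,5): δ = 36.35°  ✓
  (0,6): δ = 89.21°  ·
  (0,7): δ = 143.06°  ·
  (1,2): δ = 116.06°  ·
  (1,3): δ = 91.55°  ·
  (1,4): δ = 64.55°  ·
  (1,5): δ = 34.46°  ✓
  (1,6): δ = 18.40°  ✓
  (1,7): δ = 72.25°  ·
  (2,3): δ = 155.48°  ·
  (2,4): δ = 128.49°  ·
  (2,5): δ = 98.40°  ·
  (2,6): δ = 45.54°  ✓
  (2,7): δ = 8.31°  ✓
  (3,4): δ = 153.01°  ·
  (3,5): δ = 122.92°  ·
  (3,6): δ = 70.06°  ·
  (3,7): δ = 16.21°  ✓
  (4,5): δ = 149.91°  ·
  (4,6): δ = 97.05°  ·
  (4,7): δ = 43.20°  ✓
  (5,6): δ = 127.14°  ·
  (5,7): δ = 73.29°  ·
  (6,7): δ = 126.15°  ·
antipodal pairs: 10

count = 10; pairs: (0,2), (0,3), (0,4), (0,5), (1,5), (1,6), (2,6), (2,7), (3,7), (4,7)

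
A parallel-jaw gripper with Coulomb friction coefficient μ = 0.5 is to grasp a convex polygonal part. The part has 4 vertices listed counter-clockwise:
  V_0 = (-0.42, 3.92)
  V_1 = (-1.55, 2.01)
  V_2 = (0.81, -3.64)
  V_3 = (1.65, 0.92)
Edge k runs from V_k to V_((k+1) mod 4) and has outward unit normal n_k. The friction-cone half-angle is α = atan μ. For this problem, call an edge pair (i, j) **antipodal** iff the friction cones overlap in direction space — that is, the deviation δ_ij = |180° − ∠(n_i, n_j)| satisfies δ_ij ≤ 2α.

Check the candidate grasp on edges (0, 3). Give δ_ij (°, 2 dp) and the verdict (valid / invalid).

δ = 65.22°, invalid

α = atan 0.5 = 26.57°;  2α = 53.13°
edge 0: e_0 = (-1.13, -1.91);  n_0 = (-0.8607, +0.5092)
edge 3: e_3 = (-2.07, +3.00);  n_3 = (+0.8231, +0.5679)
∠(n_0, n_3) = 114.78°
δ = |180° − 114.78°| = 65.22°
65.22° > 2α = 53.13°  →  invalid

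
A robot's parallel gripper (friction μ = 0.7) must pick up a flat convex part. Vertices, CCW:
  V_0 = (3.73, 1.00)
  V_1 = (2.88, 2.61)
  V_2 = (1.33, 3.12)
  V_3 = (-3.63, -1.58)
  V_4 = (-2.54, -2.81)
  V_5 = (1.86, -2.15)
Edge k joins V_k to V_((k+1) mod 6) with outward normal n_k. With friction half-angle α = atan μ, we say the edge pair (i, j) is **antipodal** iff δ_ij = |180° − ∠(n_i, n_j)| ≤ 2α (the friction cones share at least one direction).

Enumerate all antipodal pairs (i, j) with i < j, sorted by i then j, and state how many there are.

α = atan 0.7 = 34.99°;  2α = 69.98°
n_0 = (+0.8843, +0.4669)
n_1 = (+0.3125, +0.9499)
n_2 = (-0.6878, +0.7259)
n_3 = (-0.7484, -0.6632)
n_4 = (+0.1483, -0.9889)
n_5 = (+0.8599, -0.5105)
  (0,1): δ = 136.04°  ·
  (0,2): δ = 74.37°  ·
  (0,3): δ = 13.71°  ✓
  (0,4): δ = 70.70°  ·
  (0,5): δ = 121.47°  ·
  (1,2): δ = 118.33°  ·
  (1,3): δ = 30.24°  ✓
  (1,4): δ = 26.74°  ✓
  (1,5): δ = 77.52°  ·
  (2,3): δ = 91.91°  ·
  (2,4): δ = 34.93°  ✓
  (2,5): δ = 15.85°  ✓
  (3,4): δ = 123.02°  ·
  (3,5): δ = 72.24°  ·
  (4,5): δ = 129.23°  ·
antipodal pairs: 5

count = 5; pairs: (0,3), (1,3), (1,4), (2,4), (2,5)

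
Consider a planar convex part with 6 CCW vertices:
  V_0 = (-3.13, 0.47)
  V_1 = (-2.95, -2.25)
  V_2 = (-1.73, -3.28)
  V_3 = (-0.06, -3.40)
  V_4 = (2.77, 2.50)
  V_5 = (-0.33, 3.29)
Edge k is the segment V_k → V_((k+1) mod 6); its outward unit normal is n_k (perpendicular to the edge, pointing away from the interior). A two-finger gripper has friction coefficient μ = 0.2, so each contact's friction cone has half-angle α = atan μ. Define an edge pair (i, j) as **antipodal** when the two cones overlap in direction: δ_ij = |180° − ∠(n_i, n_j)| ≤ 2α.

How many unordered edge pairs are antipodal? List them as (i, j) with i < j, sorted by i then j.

α = atan 0.2 = 11.31°;  2α = 22.62°
n_0 = (-0.9978, -0.0660)
n_1 = (-0.6451, -0.7641)
n_2 = (-0.0717, -0.9974)
n_3 = (+0.9016, -0.4325)
n_4 = (+0.2469, +0.9690)
n_5 = (-0.7096, +0.7046)
  (0,1): δ = 133.96°  ·
  (0,2): δ = 97.90°  ·
  (0,3): δ = 29.41°  ·
  (0,4): δ = 71.92°  ·
  (0,5): δ = 131.42°  ·
  (1,2): δ = 143.94°  ·
  (1,3): δ = 75.45°  ·
  (1,4): δ = 25.88°  ·
  (1,5): δ = 85.38°  ·
  (2,3): δ = 111.52°  ·
  (2,4): δ = 10.19°  ✓
  (2,5): δ = 49.31°  ·
  (3,4): δ = 78.67°  ·
  (3,5): δ = 19.17°  ✓
  (4,5): δ = 120.50°  ·
antipodal pairs: 2

count = 2; pairs: (2,4), (3,5)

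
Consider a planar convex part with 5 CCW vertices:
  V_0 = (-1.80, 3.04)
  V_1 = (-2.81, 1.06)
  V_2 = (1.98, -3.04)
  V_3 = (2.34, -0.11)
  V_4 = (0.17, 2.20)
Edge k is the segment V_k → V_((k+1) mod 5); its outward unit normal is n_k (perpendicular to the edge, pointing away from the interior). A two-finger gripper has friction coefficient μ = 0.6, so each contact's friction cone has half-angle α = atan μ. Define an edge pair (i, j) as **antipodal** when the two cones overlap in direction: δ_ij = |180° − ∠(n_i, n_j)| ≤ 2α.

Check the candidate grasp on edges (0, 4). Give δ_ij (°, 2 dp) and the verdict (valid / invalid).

α = atan 0.6 = 30.96°;  2α = 61.93°
edge 0: e_0 = (-1.01, -1.98);  n_0 = (-0.8908, +0.4544)
edge 4: e_4 = (-1.97, +0.84);  n_4 = (+0.3922, +0.9199)
∠(n_0, n_4) = 86.07°
δ = |180° − 86.07°| = 93.93°
93.93° > 2α = 61.93°  →  invalid

δ = 93.93°, invalid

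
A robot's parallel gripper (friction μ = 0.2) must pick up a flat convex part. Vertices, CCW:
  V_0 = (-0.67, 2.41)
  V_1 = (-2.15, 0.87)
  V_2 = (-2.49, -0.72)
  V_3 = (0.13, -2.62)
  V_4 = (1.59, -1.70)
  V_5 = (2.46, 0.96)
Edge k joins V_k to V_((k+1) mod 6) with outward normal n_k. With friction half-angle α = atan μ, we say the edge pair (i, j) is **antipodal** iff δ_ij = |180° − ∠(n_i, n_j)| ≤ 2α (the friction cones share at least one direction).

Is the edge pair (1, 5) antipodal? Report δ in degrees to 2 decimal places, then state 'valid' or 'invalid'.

δ = 77.21°, invalid

α = atan 0.2 = 11.31°;  2α = 22.62°
edge 1: e_1 = (-0.34, -1.59);  n_1 = (-0.9779, +0.2091)
edge 5: e_5 = (-3.13, +1.45);  n_5 = (+0.4203, +0.9074)
∠(n_1, n_5) = 102.79°
δ = |180° − 102.79°| = 77.21°
77.21° > 2α = 22.62°  →  invalid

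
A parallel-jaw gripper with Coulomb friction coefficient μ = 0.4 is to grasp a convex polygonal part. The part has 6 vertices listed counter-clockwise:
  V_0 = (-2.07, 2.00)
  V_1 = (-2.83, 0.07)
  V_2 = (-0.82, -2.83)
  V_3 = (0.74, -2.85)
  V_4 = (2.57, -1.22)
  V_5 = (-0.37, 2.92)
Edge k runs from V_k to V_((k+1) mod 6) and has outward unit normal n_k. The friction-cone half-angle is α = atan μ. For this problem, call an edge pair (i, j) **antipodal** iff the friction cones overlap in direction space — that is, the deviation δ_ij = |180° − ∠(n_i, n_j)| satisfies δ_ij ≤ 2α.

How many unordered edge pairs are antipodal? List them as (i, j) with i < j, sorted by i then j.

count = 4; pairs: (0,3), (1,4), (2,5), (3,5)

α = atan 0.4 = 21.80°;  2α = 43.60°
n_0 = (-0.9305, +0.3664)
n_1 = (-0.8219, -0.5697)
n_2 = (-0.0128, -0.9999)
n_3 = (+0.6651, -0.7467)
n_4 = (+0.8153, +0.5790)
n_5 = (-0.4759, +0.8795)
  (0,1): δ = 123.78°  ·
  (0,2): δ = 69.24°  ·
  (0,3): δ = 26.81°  ✓
  (0,4): δ = 56.87°  ·
  (0,5): δ = 139.91°  ·
  (1,2): δ = 125.46°  ·
  (1,3): δ = 83.03°  ·
  (1,4): δ = 0.65°  ✓
  (1,5): δ = 83.70°  ·
  (2,3): δ = 137.57°  ·
  (2,4): δ = 53.89°  ·
  (2,5): δ = 29.16°  ✓
  (3,4): δ = 96.31°  ·
  (3,5): δ = 13.27°  ✓
  (4,5): δ = 96.96°  ·
antipodal pairs: 4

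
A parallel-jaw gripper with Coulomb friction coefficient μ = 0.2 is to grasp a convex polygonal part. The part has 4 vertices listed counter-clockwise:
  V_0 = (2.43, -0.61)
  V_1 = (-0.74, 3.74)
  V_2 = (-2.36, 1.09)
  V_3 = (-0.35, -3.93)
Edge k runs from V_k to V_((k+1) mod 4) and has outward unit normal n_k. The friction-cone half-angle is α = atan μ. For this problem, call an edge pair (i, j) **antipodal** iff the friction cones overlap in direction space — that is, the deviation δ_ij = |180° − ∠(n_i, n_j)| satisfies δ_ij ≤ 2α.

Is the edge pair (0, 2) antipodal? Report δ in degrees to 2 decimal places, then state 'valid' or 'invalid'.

α = atan 0.2 = 11.31°;  2α = 22.62°
edge 0: e_0 = (-3.17, +4.35);  n_0 = (+0.8082, +0.5889)
edge 2: e_2 = (+2.01, -5.02);  n_2 = (-0.9283, -0.3717)
∠(n_0, n_2) = 165.74°
δ = |180° − 165.74°| = 14.26°
14.26° ≤ 2α = 22.62°  →  valid

δ = 14.26°, valid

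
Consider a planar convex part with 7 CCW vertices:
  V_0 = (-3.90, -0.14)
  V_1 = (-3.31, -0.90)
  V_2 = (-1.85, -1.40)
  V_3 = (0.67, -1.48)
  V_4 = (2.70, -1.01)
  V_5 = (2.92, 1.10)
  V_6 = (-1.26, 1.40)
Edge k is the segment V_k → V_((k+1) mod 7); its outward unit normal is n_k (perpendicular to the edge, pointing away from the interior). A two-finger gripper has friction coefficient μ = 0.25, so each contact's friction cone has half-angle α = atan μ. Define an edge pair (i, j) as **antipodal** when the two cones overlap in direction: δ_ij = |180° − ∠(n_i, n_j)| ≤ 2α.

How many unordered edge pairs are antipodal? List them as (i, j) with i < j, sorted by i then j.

count = 4; pairs: (1,5), (2,5), (3,5), (3,6)

α = atan 0.25 = 14.04°;  2α = 28.07°
n_0 = (-0.7899, -0.6132)
n_1 = (-0.3240, -0.9461)
n_2 = (-0.0317, -0.9995)
n_3 = (+0.2256, -0.9742)
n_4 = (+0.9946, -0.1037)
n_5 = (+0.0716, +0.9974)
n_6 = (-0.5039, +0.8638)
  (0,1): δ = 146.73°  ·
  (0,2): δ = 129.64°  ·
  (0,3): δ = 114.79°  ·
  (0,4): δ = 43.78°  ·
  (0,5): δ = 48.07°  ·
  (0,6): δ = 82.43°  ·
  (1,2): δ = 162.91°  ·
  (1,3): δ = 148.06°  ·
  (1,4): δ = 77.05°  ·
  (1,5): δ = 14.80°  ✓
  (1,6): δ = 49.16°  ·
  (2,3): δ = 165.15°  ·
  (2,4): δ = 94.13°  ·
  (2,5): δ = 2.29°  ✓
  (2,6): δ = 32.07°  ·
  (3,4): δ = 108.99°  ·
  (3,5): δ = 17.14°  ✓
  (3,6): δ = 17.22°  ✓
  (4,5): δ = 88.15°  ·
  (4,6): δ = 53.79°  ·
  (5,6): δ = 145.64°  ·
antipodal pairs: 4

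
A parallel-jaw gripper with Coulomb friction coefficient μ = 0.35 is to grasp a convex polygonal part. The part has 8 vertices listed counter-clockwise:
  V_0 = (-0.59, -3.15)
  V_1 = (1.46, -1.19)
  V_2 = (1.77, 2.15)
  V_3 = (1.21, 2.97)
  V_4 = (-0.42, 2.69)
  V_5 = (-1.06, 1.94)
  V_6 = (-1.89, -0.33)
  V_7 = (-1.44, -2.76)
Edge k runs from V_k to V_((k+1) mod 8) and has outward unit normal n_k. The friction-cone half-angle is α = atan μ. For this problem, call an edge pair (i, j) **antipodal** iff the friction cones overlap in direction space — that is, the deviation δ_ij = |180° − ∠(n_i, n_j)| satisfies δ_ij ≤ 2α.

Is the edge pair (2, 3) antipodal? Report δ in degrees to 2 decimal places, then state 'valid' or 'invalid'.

α = atan 0.35 = 19.29°;  2α = 38.58°
edge 2: e_2 = (-0.56, +0.82);  n_2 = (+0.8258, +0.5640)
edge 3: e_3 = (-1.63, -0.28);  n_3 = (-0.1693, +0.9856)
∠(n_2, n_3) = 65.42°
δ = |180° − 65.42°| = 114.58°
114.58° > 2α = 38.58°  →  invalid

δ = 114.58°, invalid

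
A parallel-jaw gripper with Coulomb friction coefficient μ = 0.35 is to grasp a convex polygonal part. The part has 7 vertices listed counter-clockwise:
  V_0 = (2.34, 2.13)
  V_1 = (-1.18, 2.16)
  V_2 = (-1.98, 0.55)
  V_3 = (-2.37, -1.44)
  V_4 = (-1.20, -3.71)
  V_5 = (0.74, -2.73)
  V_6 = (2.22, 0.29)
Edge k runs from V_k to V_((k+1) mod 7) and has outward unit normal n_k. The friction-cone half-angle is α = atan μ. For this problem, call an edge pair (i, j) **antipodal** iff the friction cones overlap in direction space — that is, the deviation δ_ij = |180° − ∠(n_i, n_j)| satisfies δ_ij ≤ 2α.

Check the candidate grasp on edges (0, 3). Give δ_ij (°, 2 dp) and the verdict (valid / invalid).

δ = 62.24°, invalid

α = atan 0.35 = 19.29°;  2α = 38.58°
edge 0: e_0 = (-3.52, +0.03);  n_0 = (+0.0085, +1.0000)
edge 3: e_3 = (+1.17, -2.27);  n_3 = (-0.8889, -0.4581)
∠(n_0, n_3) = 117.76°
δ = |180° − 117.76°| = 62.24°
62.24° > 2α = 38.58°  →  invalid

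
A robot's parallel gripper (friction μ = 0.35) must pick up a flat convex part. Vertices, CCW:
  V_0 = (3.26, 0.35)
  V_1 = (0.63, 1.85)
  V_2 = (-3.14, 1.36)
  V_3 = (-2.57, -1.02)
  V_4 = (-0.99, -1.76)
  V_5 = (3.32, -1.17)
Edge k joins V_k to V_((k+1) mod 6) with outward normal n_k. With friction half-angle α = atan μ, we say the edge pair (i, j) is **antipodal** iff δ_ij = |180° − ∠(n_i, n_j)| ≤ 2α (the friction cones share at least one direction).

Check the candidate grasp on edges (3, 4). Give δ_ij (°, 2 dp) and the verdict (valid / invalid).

δ = 147.11°, invalid

α = atan 0.35 = 19.29°;  2α = 38.58°
edge 3: e_3 = (+1.58, -0.74);  n_3 = (-0.4241, -0.9056)
edge 4: e_4 = (+4.31, +0.59);  n_4 = (+0.1356, -0.9908)
∠(n_3, n_4) = 32.89°
δ = |180° − 32.89°| = 147.11°
147.11° > 2α = 38.58°  →  invalid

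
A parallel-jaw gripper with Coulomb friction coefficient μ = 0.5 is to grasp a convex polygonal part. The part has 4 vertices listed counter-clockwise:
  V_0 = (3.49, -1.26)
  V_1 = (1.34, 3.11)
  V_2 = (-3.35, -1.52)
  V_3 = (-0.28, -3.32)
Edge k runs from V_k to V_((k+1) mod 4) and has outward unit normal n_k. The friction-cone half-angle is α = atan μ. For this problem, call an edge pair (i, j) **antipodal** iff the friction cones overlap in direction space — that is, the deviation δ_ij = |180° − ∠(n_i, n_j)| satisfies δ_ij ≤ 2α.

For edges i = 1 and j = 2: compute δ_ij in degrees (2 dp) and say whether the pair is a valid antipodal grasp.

α = atan 0.5 = 26.57°;  2α = 53.13°
edge 1: e_1 = (-4.69, -4.63);  n_1 = (-0.7025, +0.7116)
edge 2: e_2 = (+3.07, -1.80);  n_2 = (-0.5058, -0.8627)
∠(n_1, n_2) = 104.98°
δ = |180° − 104.98°| = 75.02°
75.02° > 2α = 53.13°  →  invalid

δ = 75.02°, invalid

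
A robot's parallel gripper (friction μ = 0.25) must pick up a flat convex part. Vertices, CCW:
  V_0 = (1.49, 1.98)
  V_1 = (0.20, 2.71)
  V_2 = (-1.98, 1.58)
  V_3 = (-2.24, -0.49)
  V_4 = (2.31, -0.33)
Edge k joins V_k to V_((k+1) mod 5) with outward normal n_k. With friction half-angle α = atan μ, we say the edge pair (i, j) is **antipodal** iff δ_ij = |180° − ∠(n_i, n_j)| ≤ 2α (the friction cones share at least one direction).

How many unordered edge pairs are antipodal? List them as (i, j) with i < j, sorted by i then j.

count = 2; pairs: (1,3), (2,4)

α = atan 0.25 = 14.04°;  2α = 28.07°
n_0 = (+0.4925, +0.8703)
n_1 = (-0.4602, +0.8878)
n_2 = (-0.9922, +0.1246)
n_3 = (+0.0351, -0.9994)
n_4 = (+0.9424, +0.3345)
  (0,1): δ = 123.09°  ·
  (0,2): δ = 67.65°  ·
  (0,3): δ = 31.52°  ·
  (0,4): δ = 139.05°  ·
  (1,2): δ = 124.56°  ·
  (1,3): δ = 25.39°  ✓
  (1,4): δ = 82.14°  ·
  (2,3): δ = 80.83°  ·
  (2,4): δ = 26.70°  ✓
  (3,4): δ = 72.47°  ·
antipodal pairs: 2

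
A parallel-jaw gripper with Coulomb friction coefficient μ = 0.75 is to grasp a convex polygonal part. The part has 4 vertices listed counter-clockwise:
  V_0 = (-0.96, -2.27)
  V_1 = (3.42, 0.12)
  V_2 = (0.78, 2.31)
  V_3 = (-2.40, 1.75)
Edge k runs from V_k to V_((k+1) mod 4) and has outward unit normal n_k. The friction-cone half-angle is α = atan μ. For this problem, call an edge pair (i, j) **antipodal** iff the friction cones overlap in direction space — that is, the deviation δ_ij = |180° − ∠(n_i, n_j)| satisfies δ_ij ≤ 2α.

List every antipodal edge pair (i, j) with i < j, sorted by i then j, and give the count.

count = 3; pairs: (0,1), (0,2), (1,3)

α = atan 0.75 = 36.87°;  2α = 73.74°
n_0 = (+0.4790, -0.8778)
n_1 = (+0.6385, +0.7697)
n_2 = (-0.1734, +0.9848)
n_3 = (-0.9414, -0.3372)
  (0,1): δ = 68.30°  ✓
  (0,2): δ = 18.63°  ✓
  (0,3): δ = 81.09°  ·
  (1,2): δ = 130.34°  ·
  (1,3): δ = 30.61°  ✓
  (2,3): δ = 80.28°  ·
antipodal pairs: 3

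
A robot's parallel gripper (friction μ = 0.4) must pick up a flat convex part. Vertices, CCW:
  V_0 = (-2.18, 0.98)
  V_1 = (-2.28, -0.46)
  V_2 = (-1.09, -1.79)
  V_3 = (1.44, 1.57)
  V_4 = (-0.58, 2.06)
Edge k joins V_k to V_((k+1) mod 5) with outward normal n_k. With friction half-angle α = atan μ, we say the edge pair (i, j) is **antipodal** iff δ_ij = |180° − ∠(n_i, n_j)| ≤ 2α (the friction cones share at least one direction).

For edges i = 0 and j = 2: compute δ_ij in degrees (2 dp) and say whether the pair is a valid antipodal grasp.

δ = 33.01°, valid

α = atan 0.4 = 21.80°;  2α = 43.60°
edge 0: e_0 = (-0.10, -1.44);  n_0 = (-0.9976, +0.0693)
edge 2: e_2 = (+2.53, +3.36);  n_2 = (+0.7989, -0.6015)
∠(n_0, n_2) = 146.99°
δ = |180° − 146.99°| = 33.01°
33.01° ≤ 2α = 43.60°  →  valid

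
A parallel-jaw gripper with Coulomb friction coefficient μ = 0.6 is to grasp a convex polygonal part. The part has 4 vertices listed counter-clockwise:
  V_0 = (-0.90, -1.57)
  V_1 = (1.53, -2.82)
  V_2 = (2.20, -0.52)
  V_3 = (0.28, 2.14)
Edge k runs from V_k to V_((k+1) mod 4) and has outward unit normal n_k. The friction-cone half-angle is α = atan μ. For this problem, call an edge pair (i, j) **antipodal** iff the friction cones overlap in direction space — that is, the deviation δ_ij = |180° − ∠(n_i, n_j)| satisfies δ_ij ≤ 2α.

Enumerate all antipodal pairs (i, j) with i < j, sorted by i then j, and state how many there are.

count = 3; pairs: (0,2), (1,3), (2,3)

α = atan 0.6 = 30.96°;  2α = 61.93°
n_0 = (-0.4574, -0.8892)
n_1 = (+0.9601, -0.2797)
n_2 = (+0.8108, +0.5853)
n_3 = (-0.9530, +0.3031)
  (0,1): δ = 79.02°  ·
  (0,2): δ = 26.96°  ✓
  (0,3): δ = 99.58°  ·
  (1,2): δ = 127.94°  ·
  (1,3): δ = 1.40°  ✓
  (2,3): δ = 53.47°  ✓
antipodal pairs: 3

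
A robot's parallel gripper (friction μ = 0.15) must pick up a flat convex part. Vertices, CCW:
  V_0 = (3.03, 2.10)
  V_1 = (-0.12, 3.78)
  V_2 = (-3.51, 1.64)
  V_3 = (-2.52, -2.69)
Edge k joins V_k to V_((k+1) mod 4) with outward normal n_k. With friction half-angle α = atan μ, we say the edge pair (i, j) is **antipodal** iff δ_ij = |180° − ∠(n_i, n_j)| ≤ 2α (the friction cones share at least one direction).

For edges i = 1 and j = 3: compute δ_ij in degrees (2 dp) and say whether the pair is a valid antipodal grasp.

δ = 8.53°, valid

α = atan 0.15 = 8.53°;  2α = 17.06°
edge 1: e_1 = (-3.39, -2.14);  n_1 = (-0.5338, +0.8456)
edge 3: e_3 = (+5.55, +4.79);  n_3 = (+0.6534, -0.7570)
∠(n_1, n_3) = 171.47°
δ = |180° − 171.47°| = 8.53°
8.53° ≤ 2α = 17.06°  →  valid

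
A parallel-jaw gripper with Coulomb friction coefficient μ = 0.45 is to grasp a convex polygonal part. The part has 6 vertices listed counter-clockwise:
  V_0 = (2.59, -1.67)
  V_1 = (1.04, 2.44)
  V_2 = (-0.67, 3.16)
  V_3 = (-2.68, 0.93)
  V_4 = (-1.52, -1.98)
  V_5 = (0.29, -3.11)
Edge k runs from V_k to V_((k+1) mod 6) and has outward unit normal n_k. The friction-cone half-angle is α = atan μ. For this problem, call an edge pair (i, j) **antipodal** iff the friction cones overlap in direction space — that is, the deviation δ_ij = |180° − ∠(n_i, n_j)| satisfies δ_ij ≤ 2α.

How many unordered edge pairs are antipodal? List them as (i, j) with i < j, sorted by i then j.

α = atan 0.45 = 24.23°;  2α = 48.46°
n_0 = (+0.9357, +0.3529)
n_1 = (+0.3881, +0.9216)
n_2 = (-0.7428, +0.6695)
n_3 = (-0.9289, -0.3703)
n_4 = (-0.5296, -0.8483)
n_5 = (+0.5307, -0.8476)
  (0,1): δ = 133.50°  ·
  (0,2): δ = 62.69°  ·
  (0,3): δ = 1.07°  ✓
  (0,4): δ = 37.36°  ✓
  (0,5): δ = 101.39°  ·
  (1,2): δ = 109.20°  ·
  (1,3): δ = 45.43°  ✓
  (1,4): δ = 9.14°  ✓
  (1,5): δ = 54.88°  ·
  (2,3): δ = 116.24°  ·
  (2,4): δ = 79.95°  ·
  (2,5): δ = 15.92°  ✓
  (3,4): δ = 143.71°  ·
  (3,5): δ = 79.68°  ·
  (4,5): δ = 115.97°  ·
antipodal pairs: 5

count = 5; pairs: (0,3), (0,4), (1,3), (1,4), (2,5)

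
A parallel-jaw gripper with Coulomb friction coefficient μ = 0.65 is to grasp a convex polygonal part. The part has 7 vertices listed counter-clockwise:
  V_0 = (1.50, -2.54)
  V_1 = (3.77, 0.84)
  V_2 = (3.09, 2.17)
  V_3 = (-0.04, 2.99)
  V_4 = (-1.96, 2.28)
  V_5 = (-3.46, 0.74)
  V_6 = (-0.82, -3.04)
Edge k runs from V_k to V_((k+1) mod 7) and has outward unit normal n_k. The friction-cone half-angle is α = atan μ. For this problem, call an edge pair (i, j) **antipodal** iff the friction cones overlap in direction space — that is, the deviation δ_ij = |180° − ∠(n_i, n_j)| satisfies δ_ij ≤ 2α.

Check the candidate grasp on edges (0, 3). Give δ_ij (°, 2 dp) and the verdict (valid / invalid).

α = atan 0.65 = 33.02°;  2α = 66.05°
edge 0: e_0 = (+2.27, +3.38);  n_0 = (+0.8302, -0.5575)
edge 3: e_3 = (-1.92, -0.71);  n_3 = (-0.3468, +0.9379)
∠(n_0, n_3) = 144.18°
δ = |180° − 144.18°| = 35.82°
35.82° ≤ 2α = 66.05°  →  valid

δ = 35.82°, valid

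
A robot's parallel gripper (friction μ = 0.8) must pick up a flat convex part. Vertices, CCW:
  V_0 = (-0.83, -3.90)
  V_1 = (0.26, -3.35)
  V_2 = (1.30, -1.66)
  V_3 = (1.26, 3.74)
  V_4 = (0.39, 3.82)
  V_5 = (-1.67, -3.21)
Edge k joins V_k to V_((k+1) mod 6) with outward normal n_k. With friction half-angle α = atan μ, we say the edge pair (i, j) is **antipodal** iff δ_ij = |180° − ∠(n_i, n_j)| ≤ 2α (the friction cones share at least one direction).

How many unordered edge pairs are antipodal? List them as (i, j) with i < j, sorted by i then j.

α = atan 0.8 = 38.66°;  2α = 77.32°
n_0 = (+0.4505, -0.8928)
n_1 = (+0.8517, -0.5241)
n_2 = (+1.0000, +0.0074)
n_3 = (+0.0916, +0.9958)
n_4 = (-0.9596, +0.2812)
n_5 = (-0.6347, -0.7727)
  (0,1): δ = 148.38°  ·
  (0,2): δ = 116.35°  ·
  (0,3): δ = 32.03°  ✓
  (0,4): δ = 46.89°  ✓
  (0,5): δ = 113.82°  ·
  (1,2): δ = 147.97°  ·
  (1,3): δ = 63.65°  ✓
  (1,4): δ = 15.28°  ✓
  (1,5): δ = 82.21°  ·
  (2,3): δ = 95.68°  ·
  (2,4): δ = 16.76°  ✓
  (2,5): δ = 50.17°  ✓
  (3,4): δ = 101.08°  ·
  (3,5): δ = 34.15°  ✓
  (4,5): δ = 113.07°  ·
antipodal pairs: 7

count = 7; pairs: (0,3), (0,4), (1,3), (1,4), (2,4), (2,5), (3,5)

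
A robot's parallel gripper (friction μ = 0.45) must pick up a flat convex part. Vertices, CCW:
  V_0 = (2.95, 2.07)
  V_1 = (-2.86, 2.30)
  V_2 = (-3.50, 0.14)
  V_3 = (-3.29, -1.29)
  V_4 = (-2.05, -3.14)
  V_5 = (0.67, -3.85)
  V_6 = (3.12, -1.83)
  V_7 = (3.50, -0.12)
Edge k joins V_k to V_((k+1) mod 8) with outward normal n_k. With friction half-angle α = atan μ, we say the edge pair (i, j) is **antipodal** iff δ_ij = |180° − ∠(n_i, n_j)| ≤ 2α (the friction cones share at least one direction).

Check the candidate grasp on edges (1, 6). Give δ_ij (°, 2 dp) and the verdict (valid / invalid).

α = atan 0.45 = 24.23°;  2α = 48.46°
edge 1: e_1 = (-0.64, -2.16);  n_1 = (-0.9588, +0.2841)
edge 6: e_6 = (+0.38, +1.71);  n_6 = (+0.9762, -0.2169)
∠(n_1, n_6) = 176.02°
δ = |180° − 176.02°| = 3.98°
3.98° ≤ 2α = 48.46°  →  valid

δ = 3.98°, valid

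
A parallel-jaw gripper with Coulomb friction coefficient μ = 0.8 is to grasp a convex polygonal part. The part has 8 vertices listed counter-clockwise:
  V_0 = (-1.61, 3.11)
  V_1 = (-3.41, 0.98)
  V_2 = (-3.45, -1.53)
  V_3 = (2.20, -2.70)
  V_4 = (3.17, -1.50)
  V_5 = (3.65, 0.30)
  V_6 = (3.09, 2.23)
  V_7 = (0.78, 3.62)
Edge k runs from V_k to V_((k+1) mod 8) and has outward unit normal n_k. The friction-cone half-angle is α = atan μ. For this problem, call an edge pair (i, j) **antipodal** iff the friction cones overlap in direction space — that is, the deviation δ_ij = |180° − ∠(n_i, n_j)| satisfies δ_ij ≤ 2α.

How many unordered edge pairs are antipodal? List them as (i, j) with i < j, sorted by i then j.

count = 13; pairs: (0,2), (0,3), (0,4), (0,5), (1,3), (1,4), (1,5), (1,6), (2,5), (2,6), (2,7), (3,7), (4,7)

α = atan 0.8 = 38.66°;  2α = 77.32°
n_0 = (-0.7638, +0.6455)
n_1 = (-0.9999, +0.0159)
n_2 = (-0.2028, -0.9792)
n_3 = (+0.7777, -0.6286)
n_4 = (+0.9662, -0.2577)
n_5 = (+0.9604, +0.2787)
n_6 = (+0.5156, +0.8568)
n_7 = (-0.2087, +0.9780)
  (0,1): δ = 140.71°  ·
  (0,2): δ = 61.50°  ✓
  (0,3): δ = 1.25°  ✓
  (0,4): δ = 25.27°  ✓
  (0,5): δ = 56.38°  ✓
  (0,6): δ = 99.16°  ·
  (0,7): δ = 142.25°  ·
  (1,2): δ = 100.79°  ·
  (1,3): δ = 38.04°  ✓
  (1,4): δ = 14.02°  ✓
  (1,5): δ = 17.09°  ✓
  (1,6): δ = 59.88°  ✓
  (1,7): δ = 102.96°  ·
  (2,3): δ = 117.25°  ·
  (2,4): δ = 93.23°  ·
  (2,5): δ = 62.12°  ✓
  (2,6): δ = 19.34°  ✓
  (2,7): δ = 23.75°  ✓
  (3,4): δ = 155.98°  ·
  (3,5): δ = 124.87°  ·
  (3,6): δ = 82.09°  ·
  (3,7): δ = 39.00°  ✓
  (4,5): δ = 148.89°  ·
  (4,6): δ = 106.11°  ·
  (4,7): δ = 63.02°  ✓
  (5,6): δ = 137.22°  ·
  (5,7): δ = 94.13°  ·
  (6,7): δ = 136.92°  ·
antipodal pairs: 13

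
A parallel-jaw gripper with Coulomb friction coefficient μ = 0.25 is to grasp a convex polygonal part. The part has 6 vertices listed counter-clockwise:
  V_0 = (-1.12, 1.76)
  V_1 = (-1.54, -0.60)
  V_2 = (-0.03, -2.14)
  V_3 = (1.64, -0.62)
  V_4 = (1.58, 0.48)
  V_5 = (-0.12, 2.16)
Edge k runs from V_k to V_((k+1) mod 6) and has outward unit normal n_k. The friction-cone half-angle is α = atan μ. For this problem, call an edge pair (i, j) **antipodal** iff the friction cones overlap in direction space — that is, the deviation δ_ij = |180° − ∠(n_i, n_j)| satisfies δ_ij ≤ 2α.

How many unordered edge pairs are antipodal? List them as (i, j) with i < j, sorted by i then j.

count = 3; pairs: (0,3), (1,4), (2,5)

α = atan 0.25 = 14.04°;  2α = 28.07°
n_0 = (-0.9845, +0.1752)
n_1 = (-0.7140, -0.7001)
n_2 = (+0.6731, -0.7395)
n_3 = (+0.9985, +0.0545)
n_4 = (+0.7029, +0.7113)
n_5 = (-0.3714, +0.9285)
  (0,1): δ = 125.47°  ·
  (0,2): δ = 37.60°  ·
  (0,3): δ = 13.21°  ✓
  (0,4): δ = 55.43°  ·
  (0,5): δ = 121.89°  ·
  (1,2): δ = 92.13°  ·
  (1,3): δ = 41.31°  ·
  (1,4): δ = 0.90°  ✓
  (1,5): δ = 67.36°  ·
  (2,3): δ = 129.19°  ·
  (2,4): δ = 86.97°  ·
  (2,5): δ = 20.51°  ✓
  (3,4): δ = 137.78°  ·
  (3,5): δ = 71.32°  ·
  (4,5): δ = 113.54°  ·
antipodal pairs: 3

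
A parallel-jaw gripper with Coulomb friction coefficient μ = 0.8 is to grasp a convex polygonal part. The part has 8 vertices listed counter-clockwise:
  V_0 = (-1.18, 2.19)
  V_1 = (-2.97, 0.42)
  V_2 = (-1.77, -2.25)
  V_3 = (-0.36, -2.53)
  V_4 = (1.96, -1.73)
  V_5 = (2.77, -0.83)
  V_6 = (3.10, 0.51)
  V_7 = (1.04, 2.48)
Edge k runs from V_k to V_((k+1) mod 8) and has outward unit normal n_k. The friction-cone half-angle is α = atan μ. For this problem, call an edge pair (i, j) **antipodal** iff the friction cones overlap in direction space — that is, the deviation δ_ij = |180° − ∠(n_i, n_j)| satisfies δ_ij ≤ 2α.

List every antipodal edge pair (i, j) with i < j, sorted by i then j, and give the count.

count = 14; pairs: (0,2), (0,3), (0,4), (0,5), (1,4), (1,5), (1,6), (1,7), (2,6), (2,7), (3,6), (3,7), (4,7), (5,7)

α = atan 0.8 = 38.66°;  2α = 77.32°
n_0 = (-0.7031, +0.7111)
n_1 = (-0.9121, -0.4099)
n_2 = (-0.1948, -0.9808)
n_3 = (+0.3260, -0.9454)
n_4 = (+0.7433, -0.6690)
n_5 = (+0.9710, -0.2391)
n_6 = (+0.6911, +0.7227)
n_7 = (-0.1295, +0.9916)
  (0,1): δ = 110.48°  ·
  (0,2): δ = 55.91°  ✓
  (0,3): δ = 25.65°  ✓
  (0,4): δ = 3.33°  ✓
  (0,5): δ = 31.49°  ✓
  (0,6): δ = 91.60°  ·
  (0,7): δ = 142.76°  ·
  (1,2): δ = 125.43°  ·
  (1,3): δ = 95.18°  ·
  (1,4): δ = 66.19°  ✓
  (1,5): δ = 38.04°  ✓
  (1,6): δ = 22.08°  ✓
  (1,7): δ = 73.24°  ✓
  (2,3): δ = 149.74°  ·
  (2,4): δ = 120.76°  ·
  (2,5): δ = 92.60°  ·
  (2,6): δ = 32.49°  ✓
  (2,7): δ = 18.67°  ✓
  (3,4): δ = 151.01°  ·
  (3,5): δ = 122.86°  ·
  (3,6): δ = 62.75°  ✓
  (3,7): δ = 11.58°  ✓
  (4,5): δ = 151.85°  ·
  (4,6): δ = 91.73°  ·
  (4,7): δ = 40.57°  ✓
  (5,6): δ = 119.89°  ·
  (5,7): δ = 68.72°  ✓
  (6,7): δ = 128.84°  ·
antipodal pairs: 14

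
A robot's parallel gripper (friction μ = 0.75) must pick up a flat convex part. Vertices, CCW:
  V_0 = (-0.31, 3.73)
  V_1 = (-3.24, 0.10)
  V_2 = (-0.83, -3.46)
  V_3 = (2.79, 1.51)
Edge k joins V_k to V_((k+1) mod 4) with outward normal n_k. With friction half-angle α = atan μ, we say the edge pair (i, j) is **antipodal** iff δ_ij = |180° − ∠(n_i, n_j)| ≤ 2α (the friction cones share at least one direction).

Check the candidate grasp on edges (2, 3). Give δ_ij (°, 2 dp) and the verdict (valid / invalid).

α = atan 0.75 = 36.87°;  2α = 73.74°
edge 2: e_2 = (+3.62, +4.97);  n_2 = (+0.8083, -0.5888)
edge 3: e_3 = (-3.10, +2.22);  n_3 = (+0.5822, +0.8130)
∠(n_2, n_3) = 90.46°
δ = |180° − 90.46°| = 89.54°
89.54° > 2α = 73.74°  →  invalid

δ = 89.54°, invalid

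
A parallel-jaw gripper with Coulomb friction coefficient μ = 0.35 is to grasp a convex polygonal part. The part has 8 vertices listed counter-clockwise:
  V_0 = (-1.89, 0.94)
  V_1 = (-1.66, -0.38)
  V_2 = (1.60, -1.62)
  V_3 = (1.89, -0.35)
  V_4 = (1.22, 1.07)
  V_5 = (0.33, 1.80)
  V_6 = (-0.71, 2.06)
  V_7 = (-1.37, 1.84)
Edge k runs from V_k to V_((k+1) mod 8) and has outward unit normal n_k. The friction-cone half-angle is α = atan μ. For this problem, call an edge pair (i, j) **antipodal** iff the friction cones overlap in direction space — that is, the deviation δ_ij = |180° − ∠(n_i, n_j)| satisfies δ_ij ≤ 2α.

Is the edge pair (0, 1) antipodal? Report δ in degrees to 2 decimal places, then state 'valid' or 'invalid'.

α = atan 0.35 = 19.29°;  2α = 38.58°
edge 0: e_0 = (+0.23, -1.32);  n_0 = (-0.9852, -0.1717)
edge 1: e_1 = (+3.26, -1.24);  n_1 = (-0.3555, -0.9347)
∠(n_0, n_1) = 59.29°
δ = |180° − 59.29°| = 120.71°
120.71° > 2α = 38.58°  →  invalid

δ = 120.71°, invalid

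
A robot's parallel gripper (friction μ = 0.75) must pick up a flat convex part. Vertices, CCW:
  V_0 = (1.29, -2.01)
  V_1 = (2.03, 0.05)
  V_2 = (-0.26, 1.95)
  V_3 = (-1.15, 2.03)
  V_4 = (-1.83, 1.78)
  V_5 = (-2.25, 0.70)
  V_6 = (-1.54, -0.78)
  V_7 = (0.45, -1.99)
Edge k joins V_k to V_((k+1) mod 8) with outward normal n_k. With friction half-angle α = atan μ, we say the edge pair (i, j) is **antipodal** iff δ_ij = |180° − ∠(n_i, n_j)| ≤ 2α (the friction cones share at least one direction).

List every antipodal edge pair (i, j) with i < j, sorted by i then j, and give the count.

α = atan 0.75 = 36.87°;  2α = 73.74°
n_0 = (+0.9411, -0.3381)
n_1 = (+0.6385, +0.7696)
n_2 = (+0.0895, +0.9960)
n_3 = (-0.3451, +0.9386)
n_4 = (-0.9320, +0.3624)
n_5 = (-0.9016, -0.4325)
n_6 = (-0.5195, -0.8544)
n_7 = (-0.0238, -0.9997)
  (0,1): δ = 109.92°  ·
  (0,2): δ = 75.38°  ·
  (0,3): δ = 50.05°  ✓
  (0,4): δ = 1.49°  ✓
  (0,5): δ = 45.39°  ✓
  (0,6): δ = 78.46°  ·
  (0,7): δ = 108.40°  ·
  (1,2): δ = 145.45°  ·
  (1,3): δ = 120.13°  ·
  (1,4): δ = 71.57°  ✓
  (1,5): δ = 24.69°  ✓
  (1,6): δ = 8.38°  ✓
  (1,7): δ = 38.32°  ✓
  (2,3): δ = 154.68°  ·
  (2,4): δ = 106.11°  ·
  (2,5): δ = 59.24°  ✓
  (2,6): δ = 26.16°  ✓
  (2,7): δ = 3.77°  ✓
  (3,4): δ = 131.44°  ·
  (3,5): δ = 84.56°  ·
  (3,6): δ = 51.49°  ✓
  (3,7): δ = 21.55°  ✓
  (4,5): δ = 133.12°  ·
  (4,6): δ = 100.05°  ·
  (4,7): δ = 70.11°  ✓
  (5,6): δ = 146.93°  ·
  (5,7): δ = 116.99°  ·
  (6,7): δ = 150.06°  ·
antipodal pairs: 13

count = 13; pairs: (0,3), (0,4), (0,5), (1,4), (1,5), (1,6), (1,7), (2,5), (2,6), (2,7), (3,6), (3,7), (4,7)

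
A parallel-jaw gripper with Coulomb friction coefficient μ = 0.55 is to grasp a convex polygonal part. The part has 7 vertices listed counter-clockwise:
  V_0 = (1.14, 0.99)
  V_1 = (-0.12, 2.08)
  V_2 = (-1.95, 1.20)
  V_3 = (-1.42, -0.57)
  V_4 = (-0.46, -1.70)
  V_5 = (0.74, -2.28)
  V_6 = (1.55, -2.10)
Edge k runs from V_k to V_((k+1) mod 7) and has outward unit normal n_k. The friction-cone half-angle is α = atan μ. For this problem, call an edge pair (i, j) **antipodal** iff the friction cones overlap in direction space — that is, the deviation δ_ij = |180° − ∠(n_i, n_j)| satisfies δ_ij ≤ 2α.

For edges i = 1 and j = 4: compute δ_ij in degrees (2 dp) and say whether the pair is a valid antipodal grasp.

α = atan 0.55 = 28.81°;  2α = 57.62°
edge 1: e_1 = (-1.83, -0.88);  n_1 = (-0.4334, +0.9012)
edge 4: e_4 = (+1.20, -0.58);  n_4 = (-0.4352, -0.9003)
∠(n_1, n_4) = 128.52°
δ = |180° − 128.52°| = 51.48°
51.48° ≤ 2α = 57.62°  →  valid

δ = 51.48°, valid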